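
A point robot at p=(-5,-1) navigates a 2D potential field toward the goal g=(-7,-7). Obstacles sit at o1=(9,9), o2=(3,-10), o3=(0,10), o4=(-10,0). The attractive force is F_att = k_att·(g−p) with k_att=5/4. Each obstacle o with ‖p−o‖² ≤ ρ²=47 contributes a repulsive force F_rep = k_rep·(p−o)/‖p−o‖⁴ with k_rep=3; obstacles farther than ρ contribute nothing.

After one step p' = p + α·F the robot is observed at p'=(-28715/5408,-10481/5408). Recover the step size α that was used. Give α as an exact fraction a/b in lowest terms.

F_att = 5/4·(g−p) = 5/4·(-2,-6) = (-2.5000,-7.5000)
o1: d²=296 > ρ²=47 → inactive
o2: d²=145 > ρ²=47 → inactive
o3: d²=146 > ρ²=47 → inactive
o4: d²=26 ≤ ρ²=47; F_rep = 3·(5,-1)/26² = (0.0222,-0.0044)
F = F_att + ΣF_rep = (-2.4778,-7.5044)
Δp = p'−p = (-0.3097,-0.9381); α = Δx/Fx = (-1675/5408) / (-1675/676) = 1/8
check: Δy/Fy = (-5073/5408) / (-5073/676) = 1/8 ✓

α = 1/8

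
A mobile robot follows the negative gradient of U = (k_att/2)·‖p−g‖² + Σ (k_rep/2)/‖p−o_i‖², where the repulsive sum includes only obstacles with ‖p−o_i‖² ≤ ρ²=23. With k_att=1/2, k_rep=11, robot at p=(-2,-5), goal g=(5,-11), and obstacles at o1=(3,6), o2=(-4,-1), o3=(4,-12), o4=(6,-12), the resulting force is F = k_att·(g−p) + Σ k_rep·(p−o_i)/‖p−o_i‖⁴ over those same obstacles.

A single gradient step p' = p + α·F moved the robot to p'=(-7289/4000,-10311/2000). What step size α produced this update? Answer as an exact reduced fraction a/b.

F_att = 1/2·(g−p) = 1/2·(7,-6) = (3.5000,-3.0000)
o1: d²=146 > ρ²=23 → inactive
o2: d²=20 ≤ ρ²=23; F_rep = 11·(2,-4)/20² = (0.0550,-0.1100)
o3: d²=85 > ρ²=23 → inactive
o4: d²=113 > ρ²=23 → inactive
F = F_att + ΣF_rep = (3.5550,-3.1100)
Δp = p'−p = (0.1777,-0.1555); α = Δx/Fx = (711/4000) / (711/200) = 1/20
check: Δy/Fy = (-311/2000) / (-311/100) = 1/20 ✓

α = 1/20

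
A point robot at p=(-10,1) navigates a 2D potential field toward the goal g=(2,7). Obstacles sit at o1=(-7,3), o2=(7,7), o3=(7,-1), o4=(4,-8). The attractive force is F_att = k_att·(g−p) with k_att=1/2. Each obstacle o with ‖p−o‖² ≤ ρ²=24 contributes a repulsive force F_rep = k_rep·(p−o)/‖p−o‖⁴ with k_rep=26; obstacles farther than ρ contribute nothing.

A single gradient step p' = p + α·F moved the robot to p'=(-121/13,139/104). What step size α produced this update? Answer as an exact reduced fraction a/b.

α = 1/8

F_att = 1/2·(g−p) = 1/2·(12,6) = (6.0000,3.0000)
o1: d²=13 ≤ ρ²=24; F_rep = 26·(-3,-2)/13² = (-0.4615,-0.3077)
o2: d²=325 > ρ²=24 → inactive
o3: d²=293 > ρ²=24 → inactive
o4: d²=277 > ρ²=24 → inactive
F = F_att + ΣF_rep = (5.5385,2.6923)
Δp = p'−p = (0.6923,0.3365); α = Δx/Fx = (9/13) / (72/13) = 1/8
check: Δy/Fy = (35/104) / (35/13) = 1/8 ✓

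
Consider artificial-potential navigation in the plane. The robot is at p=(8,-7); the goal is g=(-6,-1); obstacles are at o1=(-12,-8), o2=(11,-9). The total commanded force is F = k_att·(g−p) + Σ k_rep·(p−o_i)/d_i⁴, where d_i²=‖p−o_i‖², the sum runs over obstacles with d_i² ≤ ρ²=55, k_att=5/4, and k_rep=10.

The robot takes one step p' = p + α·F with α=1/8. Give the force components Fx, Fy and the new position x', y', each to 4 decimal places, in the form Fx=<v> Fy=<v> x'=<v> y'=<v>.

F_att = 5/4·(g−p) = 5/4·(-14,6) = (-17.5000,7.5000)
o1: d²=401 > ρ²=55 → inactive
o2: d²=13 ≤ ρ²=55; F_rep = 10·(-3,2)/13² = (-0.1775,0.1183)
F = F_att + ΣF_rep = (-17.6775,7.6183)
p' = p + 1/8·F = (5.7903,-6.0477)

Fx=-17.6775 Fy=7.6183 x'=5.7903 y'=-6.0477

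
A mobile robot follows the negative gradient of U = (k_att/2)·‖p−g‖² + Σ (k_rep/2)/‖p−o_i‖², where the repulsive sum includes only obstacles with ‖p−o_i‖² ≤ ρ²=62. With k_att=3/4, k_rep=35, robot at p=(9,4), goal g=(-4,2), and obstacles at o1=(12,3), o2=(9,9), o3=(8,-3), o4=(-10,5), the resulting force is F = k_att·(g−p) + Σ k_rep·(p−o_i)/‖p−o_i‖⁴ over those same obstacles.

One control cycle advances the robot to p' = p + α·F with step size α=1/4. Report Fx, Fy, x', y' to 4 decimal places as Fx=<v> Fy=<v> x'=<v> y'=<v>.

F_att = 3/4·(g−p) = 3/4·(-13,-2) = (-9.7500,-1.5000)
o1: d²=10 ≤ ρ²=62; F_rep = 35·(-3,1)/10² = (-1.0500,0.3500)
o2: d²=25 ≤ ρ²=62; F_rep = 35·(0,-5)/25² = (0.0000,-0.2800)
o3: d²=50 ≤ ρ²=62; F_rep = 35·(1,7)/50² = (0.0140,0.0980)
o4: d²=362 > ρ²=62 → inactive
F = F_att + ΣF_rep = (-10.7860,-1.3320)
p' = p + 1/4·F = (6.3035,3.6670)

Fx=-10.7860 Fy=-1.3320 x'=6.3035 y'=3.6670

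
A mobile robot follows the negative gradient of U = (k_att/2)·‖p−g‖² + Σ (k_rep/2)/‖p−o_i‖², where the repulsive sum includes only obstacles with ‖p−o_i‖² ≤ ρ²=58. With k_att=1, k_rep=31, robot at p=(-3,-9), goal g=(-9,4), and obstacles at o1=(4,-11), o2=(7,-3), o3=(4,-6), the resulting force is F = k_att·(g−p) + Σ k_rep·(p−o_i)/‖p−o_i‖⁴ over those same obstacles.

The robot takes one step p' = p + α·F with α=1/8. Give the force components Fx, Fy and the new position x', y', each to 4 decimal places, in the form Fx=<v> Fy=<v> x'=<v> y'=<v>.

F_att = 1·(g−p) = 1·(-6,13) = (-6.0000,13.0000)
o1: d²=53 ≤ ρ²=58; F_rep = 31·(-7,2)/53² = (-0.0773,0.0221)
o2: d²=136 > ρ²=58 → inactive
o3: d²=58 ≤ ρ²=58; F_rep = 31·(-7,-3)/58² = (-0.0645,-0.0276)
F = F_att + ΣF_rep = (-6.1418,12.9944)
p' = p + 1/8·F = (-3.7677,-7.3757)

Fx=-6.1418 Fy=12.9944 x'=-3.7677 y'=-7.3757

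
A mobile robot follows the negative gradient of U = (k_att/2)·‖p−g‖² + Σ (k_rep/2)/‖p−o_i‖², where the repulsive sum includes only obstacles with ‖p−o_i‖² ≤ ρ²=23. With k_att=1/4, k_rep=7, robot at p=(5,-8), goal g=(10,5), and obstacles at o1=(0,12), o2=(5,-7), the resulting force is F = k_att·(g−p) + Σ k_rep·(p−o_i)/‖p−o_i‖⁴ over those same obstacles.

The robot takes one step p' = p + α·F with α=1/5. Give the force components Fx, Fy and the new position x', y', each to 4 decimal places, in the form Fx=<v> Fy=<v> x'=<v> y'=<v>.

Fx=1.2500 Fy=-3.7500 x'=5.2500 y'=-8.7500

F_att = 1/4·(g−p) = 1/4·(5,13) = (1.2500,3.2500)
o1: d²=425 > ρ²=23 → inactive
o2: d²=1 ≤ ρ²=23; F_rep = 7·(0,-1)/1² = (0.0000,-7.0000)
F = F_att + ΣF_rep = (1.2500,-3.7500)
p' = p + 1/5·F = (5.2500,-8.7500)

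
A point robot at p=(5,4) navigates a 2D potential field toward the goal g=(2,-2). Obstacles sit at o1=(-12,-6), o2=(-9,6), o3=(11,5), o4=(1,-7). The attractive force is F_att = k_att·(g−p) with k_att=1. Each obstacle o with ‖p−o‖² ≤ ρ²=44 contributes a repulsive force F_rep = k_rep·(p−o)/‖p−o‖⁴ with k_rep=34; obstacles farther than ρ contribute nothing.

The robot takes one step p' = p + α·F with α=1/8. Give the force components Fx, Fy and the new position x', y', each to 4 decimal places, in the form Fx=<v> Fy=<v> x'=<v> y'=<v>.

Fx=-3.1490 Fy=-6.0248 x'=4.6064 y'=3.2469

F_att = 1·(g−p) = 1·(-3,-6) = (-3.0000,-6.0000)
o1: d²=389 > ρ²=44 → inactive
o2: d²=200 > ρ²=44 → inactive
o3: d²=37 ≤ ρ²=44; F_rep = 34·(-6,-1)/37² = (-0.1490,-0.0248)
o4: d²=137 > ρ²=44 → inactive
F = F_att + ΣF_rep = (-3.1490,-6.0248)
p' = p + 1/8·F = (4.6064,3.2469)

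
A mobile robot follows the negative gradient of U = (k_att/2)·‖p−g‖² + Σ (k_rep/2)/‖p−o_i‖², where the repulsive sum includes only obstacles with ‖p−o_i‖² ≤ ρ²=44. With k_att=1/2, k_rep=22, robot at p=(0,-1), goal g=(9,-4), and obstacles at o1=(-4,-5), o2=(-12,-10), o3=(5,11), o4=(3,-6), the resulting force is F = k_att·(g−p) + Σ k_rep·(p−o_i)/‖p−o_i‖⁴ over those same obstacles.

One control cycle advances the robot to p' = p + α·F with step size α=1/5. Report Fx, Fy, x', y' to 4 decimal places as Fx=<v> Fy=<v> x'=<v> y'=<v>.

Fx=4.5288 Fy=-1.3189 x'=0.9058 y'=-1.2638

F_att = 1/2·(g−p) = 1/2·(9,-3) = (4.5000,-1.5000)
o1: d²=32 ≤ ρ²=44; F_rep = 22·(4,4)/32² = (0.0859,0.0859)
o2: d²=225 > ρ²=44 → inactive
o3: d²=169 > ρ²=44 → inactive
o4: d²=34 ≤ ρ²=44; F_rep = 22·(-3,5)/34² = (-0.0571,0.0952)
F = F_att + ΣF_rep = (4.5288,-1.3189)
p' = p + 1/5·F = (0.9058,-1.2638)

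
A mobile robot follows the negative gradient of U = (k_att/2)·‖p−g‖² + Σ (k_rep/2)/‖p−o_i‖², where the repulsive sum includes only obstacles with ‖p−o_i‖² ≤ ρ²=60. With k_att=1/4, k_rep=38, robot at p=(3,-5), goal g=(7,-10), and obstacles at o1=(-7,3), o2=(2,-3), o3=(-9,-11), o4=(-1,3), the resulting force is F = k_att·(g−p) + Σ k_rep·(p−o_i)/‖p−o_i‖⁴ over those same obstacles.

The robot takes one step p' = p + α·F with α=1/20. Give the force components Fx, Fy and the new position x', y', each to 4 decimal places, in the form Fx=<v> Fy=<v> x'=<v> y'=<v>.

F_att = 1/4·(g−p) = 1/4·(4,-5) = (1.0000,-1.2500)
o1: d²=164 > ρ²=60 → inactive
o2: d²=5 ≤ ρ²=60; F_rep = 38·(1,-2)/5² = (1.5200,-3.0400)
o3: d²=180 > ρ²=60 → inactive
o4: d²=80 > ρ²=60 → inactive
F = F_att + ΣF_rep = (2.5200,-4.2900)
p' = p + 1/20·F = (3.1260,-5.2145)

Fx=2.5200 Fy=-4.2900 x'=3.1260 y'=-5.2145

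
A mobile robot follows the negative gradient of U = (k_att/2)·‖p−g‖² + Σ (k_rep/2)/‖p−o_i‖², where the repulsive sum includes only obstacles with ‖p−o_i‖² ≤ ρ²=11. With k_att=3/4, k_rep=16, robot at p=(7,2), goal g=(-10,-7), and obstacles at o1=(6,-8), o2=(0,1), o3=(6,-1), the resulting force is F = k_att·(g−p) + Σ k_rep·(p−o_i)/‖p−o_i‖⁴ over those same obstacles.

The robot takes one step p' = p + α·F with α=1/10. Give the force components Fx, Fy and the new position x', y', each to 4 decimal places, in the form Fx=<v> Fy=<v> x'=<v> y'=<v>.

Fx=-12.5900 Fy=-6.2700 x'=5.7410 y'=1.3730

F_att = 3/4·(g−p) = 3/4·(-17,-9) = (-12.7500,-6.7500)
o1: d²=101 > ρ²=11 → inactive
o2: d²=50 > ρ²=11 → inactive
o3: d²=10 ≤ ρ²=11; F_rep = 16·(1,3)/10² = (0.1600,0.4800)
F = F_att + ΣF_rep = (-12.5900,-6.2700)
p' = p + 1/10·F = (5.7410,1.3730)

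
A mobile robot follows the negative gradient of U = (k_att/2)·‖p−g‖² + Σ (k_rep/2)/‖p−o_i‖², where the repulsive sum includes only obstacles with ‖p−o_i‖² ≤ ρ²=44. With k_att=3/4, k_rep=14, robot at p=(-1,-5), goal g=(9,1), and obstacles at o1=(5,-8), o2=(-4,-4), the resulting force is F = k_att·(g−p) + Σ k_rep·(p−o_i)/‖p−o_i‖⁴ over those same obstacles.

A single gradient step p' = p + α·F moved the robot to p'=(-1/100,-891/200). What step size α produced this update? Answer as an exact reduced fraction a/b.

F_att = 3/4·(g−p) = 3/4·(10,6) = (7.5000,4.5000)
o1: d²=45 > ρ²=44 → inactive
o2: d²=10 ≤ ρ²=44; F_rep = 14·(3,-1)/10² = (0.4200,-0.1400)
F = F_att + ΣF_rep = (7.9200,4.3600)
Δp = p'−p = (0.9900,0.5450); α = Δx/Fx = (99/100) / (198/25) = 1/8
check: Δy/Fy = (109/200) / (109/25) = 1/8 ✓

α = 1/8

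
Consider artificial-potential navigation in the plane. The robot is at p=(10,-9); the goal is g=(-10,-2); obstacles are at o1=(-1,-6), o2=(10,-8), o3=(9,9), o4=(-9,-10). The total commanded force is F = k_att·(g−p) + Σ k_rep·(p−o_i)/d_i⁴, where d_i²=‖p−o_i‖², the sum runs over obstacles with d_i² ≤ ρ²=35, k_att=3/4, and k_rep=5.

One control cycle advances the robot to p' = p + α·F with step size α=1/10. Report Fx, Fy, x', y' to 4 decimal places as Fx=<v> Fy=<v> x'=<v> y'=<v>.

Fx=-15.0000 Fy=0.2500 x'=8.5000 y'=-8.9750

F_att = 3/4·(g−p) = 3/4·(-20,7) = (-15.0000,5.2500)
o1: d²=130 > ρ²=35 → inactive
o2: d²=1 ≤ ρ²=35; F_rep = 5·(0,-1)/1² = (0.0000,-5.0000)
o3: d²=325 > ρ²=35 → inactive
o4: d²=362 > ρ²=35 → inactive
F = F_att + ΣF_rep = (-15.0000,0.2500)
p' = p + 1/10·F = (8.5000,-8.9750)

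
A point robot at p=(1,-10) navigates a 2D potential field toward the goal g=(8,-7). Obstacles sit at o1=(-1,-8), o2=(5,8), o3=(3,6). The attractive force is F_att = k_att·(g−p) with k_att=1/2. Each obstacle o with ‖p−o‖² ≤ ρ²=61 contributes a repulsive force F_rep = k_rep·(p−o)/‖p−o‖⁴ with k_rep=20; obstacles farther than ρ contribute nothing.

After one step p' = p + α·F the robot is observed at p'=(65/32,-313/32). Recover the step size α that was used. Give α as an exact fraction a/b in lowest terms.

F_att = 1/2·(g−p) = 1/2·(7,3) = (3.5000,1.5000)
o1: d²=8 ≤ ρ²=61; F_rep = 20·(2,-2)/8² = (0.6250,-0.6250)
o2: d²=340 > ρ²=61 → inactive
o3: d²=260 > ρ²=61 → inactive
F = F_att + ΣF_rep = (4.1250,0.8750)
Δp = p'−p = (1.0312,0.2188); α = Δx/Fx = (33/32) / (33/8) = 1/4
check: Δy/Fy = (7/32) / (7/8) = 1/4 ✓

α = 1/4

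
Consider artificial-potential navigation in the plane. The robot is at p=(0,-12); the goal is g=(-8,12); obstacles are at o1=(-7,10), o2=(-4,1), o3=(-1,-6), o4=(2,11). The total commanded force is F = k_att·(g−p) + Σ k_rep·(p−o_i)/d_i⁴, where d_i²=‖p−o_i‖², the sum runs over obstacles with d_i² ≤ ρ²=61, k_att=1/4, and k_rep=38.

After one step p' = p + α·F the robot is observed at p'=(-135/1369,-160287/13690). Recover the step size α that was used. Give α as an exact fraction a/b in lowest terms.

F_att = 1/4·(g−p) = 1/4·(-8,24) = (-2.0000,6.0000)
o1: d²=533 > ρ²=61 → inactive
o2: d²=185 > ρ²=61 → inactive
o3: d²=37 ≤ ρ²=61; F_rep = 38·(1,-6)/37² = (0.0278,-0.1665)
o4: d²=533 > ρ²=61 → inactive
F = F_att + ΣF_rep = (-1.9722,5.8335)
Δp = p'−p = (-0.0986,0.2917); α = Δx/Fx = (-135/1369) / (-2700/1369) = 1/20
check: Δy/Fy = (3993/13690) / (7986/1369) = 1/20 ✓

α = 1/20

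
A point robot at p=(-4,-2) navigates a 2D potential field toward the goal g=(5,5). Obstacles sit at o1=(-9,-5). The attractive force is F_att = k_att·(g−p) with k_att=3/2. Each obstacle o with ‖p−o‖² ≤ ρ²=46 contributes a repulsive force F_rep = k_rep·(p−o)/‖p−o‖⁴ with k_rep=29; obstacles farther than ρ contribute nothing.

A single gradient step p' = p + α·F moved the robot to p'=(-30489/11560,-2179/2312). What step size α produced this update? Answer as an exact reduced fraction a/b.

F_att = 3/2·(g−p) = 3/2·(9,7) = (13.5000,10.5000)
o1: d²=34 ≤ ρ²=46; F_rep = 29·(5,3)/34² = (0.1254,0.0753)
F = F_att + ΣF_rep = (13.6254,10.5753)
Δp = p'−p = (1.3625,1.0575); α = Δx/Fx = (15751/11560) / (15751/1156) = 1/10
check: Δy/Fy = (2445/2312) / (12225/1156) = 1/10 ✓

α = 1/10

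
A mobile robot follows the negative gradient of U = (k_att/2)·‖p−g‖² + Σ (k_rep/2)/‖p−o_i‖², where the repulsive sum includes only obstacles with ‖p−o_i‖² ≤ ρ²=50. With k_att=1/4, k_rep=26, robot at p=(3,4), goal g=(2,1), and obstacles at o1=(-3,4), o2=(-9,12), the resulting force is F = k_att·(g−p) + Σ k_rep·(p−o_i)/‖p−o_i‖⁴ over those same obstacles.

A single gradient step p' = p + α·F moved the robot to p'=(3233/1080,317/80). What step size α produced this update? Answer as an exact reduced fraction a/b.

F_att = 1/4·(g−p) = 1/4·(-1,-3) = (-0.2500,-0.7500)
o1: d²=36 ≤ ρ²=50; F_rep = 26·(6,0)/36² = (0.1204,0.0000)
o2: d²=208 > ρ²=50 → inactive
F = F_att + ΣF_rep = (-0.1296,-0.7500)
Δp = p'−p = (-0.0065,-0.0375); α = Δx/Fx = (-7/1080) / (-7/54) = 1/20
check: Δy/Fy = (-3/80) / (-3/4) = 1/20 ✓

α = 1/20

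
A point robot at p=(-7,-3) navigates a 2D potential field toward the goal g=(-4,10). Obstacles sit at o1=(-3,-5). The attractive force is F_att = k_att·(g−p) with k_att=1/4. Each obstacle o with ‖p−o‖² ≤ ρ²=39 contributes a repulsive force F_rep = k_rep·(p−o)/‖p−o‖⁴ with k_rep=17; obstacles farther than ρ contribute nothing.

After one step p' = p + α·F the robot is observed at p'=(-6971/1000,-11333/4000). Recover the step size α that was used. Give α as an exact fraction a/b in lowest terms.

F_att = 1/4·(g−p) = 1/4·(3,13) = (0.7500,3.2500)
o1: d²=20 ≤ ρ²=39; F_rep = 17·(-4,2)/20² = (-0.1700,0.0850)
F = F_att + ΣF_rep = (0.5800,3.3350)
Δp = p'−p = (0.0290,0.1668); α = Δx/Fx = (29/1000) / (29/50) = 1/20
check: Δy/Fy = (667/4000) / (667/200) = 1/20 ✓

α = 1/20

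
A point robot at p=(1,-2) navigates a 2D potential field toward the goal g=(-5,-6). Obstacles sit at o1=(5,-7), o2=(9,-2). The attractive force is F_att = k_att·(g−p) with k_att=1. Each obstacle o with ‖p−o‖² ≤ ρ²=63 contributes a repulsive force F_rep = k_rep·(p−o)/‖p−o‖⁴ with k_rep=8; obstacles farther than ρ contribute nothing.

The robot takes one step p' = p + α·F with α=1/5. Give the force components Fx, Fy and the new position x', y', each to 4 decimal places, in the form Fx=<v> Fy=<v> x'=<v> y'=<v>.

F_att = 1·(g−p) = 1·(-6,-4) = (-6.0000,-4.0000)
o1: d²=41 ≤ ρ²=63; F_rep = 8·(-4,5)/41² = (-0.0190,0.0238)
o2: d²=64 > ρ²=63 → inactive
F = F_att + ΣF_rep = (-6.0190,-3.9762)
p' = p + 1/5·F = (-0.2038,-2.7952)

Fx=-6.0190 Fy=-3.9762 x'=-0.2038 y'=-2.7952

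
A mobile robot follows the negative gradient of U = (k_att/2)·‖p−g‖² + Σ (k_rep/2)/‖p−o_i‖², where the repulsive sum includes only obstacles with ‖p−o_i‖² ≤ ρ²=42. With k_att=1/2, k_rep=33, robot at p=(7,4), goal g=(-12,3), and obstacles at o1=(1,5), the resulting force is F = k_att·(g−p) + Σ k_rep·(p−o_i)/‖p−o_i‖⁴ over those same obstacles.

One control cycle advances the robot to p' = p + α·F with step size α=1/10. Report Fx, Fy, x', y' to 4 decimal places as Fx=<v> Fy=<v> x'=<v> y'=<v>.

Fx=-9.3554 Fy=-0.5241 x'=6.0645 y'=3.9476

F_att = 1/2·(g−p) = 1/2·(-19,-1) = (-9.5000,-0.5000)
o1: d²=37 ≤ ρ²=42; F_rep = 33·(6,-1)/37² = (0.1446,-0.0241)
F = F_att + ΣF_rep = (-9.3554,-0.5241)
p' = p + 1/10·F = (6.0645,3.9476)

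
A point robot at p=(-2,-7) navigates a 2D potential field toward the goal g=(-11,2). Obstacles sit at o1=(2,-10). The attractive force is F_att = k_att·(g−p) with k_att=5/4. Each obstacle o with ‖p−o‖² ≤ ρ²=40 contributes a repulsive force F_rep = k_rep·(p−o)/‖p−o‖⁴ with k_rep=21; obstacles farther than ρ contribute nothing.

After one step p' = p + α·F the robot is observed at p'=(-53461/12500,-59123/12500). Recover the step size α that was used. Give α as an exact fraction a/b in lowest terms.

F_att = 5/4·(g−p) = 5/4·(-9,9) = (-11.2500,11.2500)
o1: d²=25 ≤ ρ²=40; F_rep = 21·(-4,3)/25² = (-0.1344,0.1008)
F = F_att + ΣF_rep = (-11.3844,11.3508)
Δp = p'−p = (-2.2769,2.2702); α = Δx/Fx = (-28461/12500) / (-28461/2500) = 1/5
check: Δy/Fy = (28377/12500) / (28377/2500) = 1/5 ✓

α = 1/5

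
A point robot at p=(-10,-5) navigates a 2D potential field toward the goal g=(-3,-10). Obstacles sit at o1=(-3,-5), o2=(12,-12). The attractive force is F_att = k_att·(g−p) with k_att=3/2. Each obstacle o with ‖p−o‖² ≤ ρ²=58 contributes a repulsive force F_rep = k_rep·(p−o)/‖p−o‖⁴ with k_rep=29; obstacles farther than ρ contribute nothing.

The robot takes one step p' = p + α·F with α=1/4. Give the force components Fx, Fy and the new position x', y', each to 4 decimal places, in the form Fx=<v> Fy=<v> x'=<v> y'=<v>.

F_att = 3/2·(g−p) = 3/2·(7,-5) = (10.5000,-7.5000)
o1: d²=49 ≤ ρ²=58; F_rep = 29·(-7,0)/49² = (-0.0845,0.0000)
o2: d²=533 > ρ²=58 → inactive
F = F_att + ΣF_rep = (10.4155,-7.5000)
p' = p + 1/4·F = (-7.3961,-6.8750)

Fx=10.4155 Fy=-7.5000 x'=-7.3961 y'=-6.8750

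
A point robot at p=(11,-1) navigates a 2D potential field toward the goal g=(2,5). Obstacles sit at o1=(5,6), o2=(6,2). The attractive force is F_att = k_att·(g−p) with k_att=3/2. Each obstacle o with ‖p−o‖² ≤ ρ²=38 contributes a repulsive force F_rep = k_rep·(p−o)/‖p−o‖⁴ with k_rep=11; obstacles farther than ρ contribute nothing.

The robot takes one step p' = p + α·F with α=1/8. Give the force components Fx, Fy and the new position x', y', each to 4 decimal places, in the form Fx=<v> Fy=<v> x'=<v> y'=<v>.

F_att = 3/2·(g−p) = 3/2·(-9,6) = (-13.5000,9.0000)
o1: d²=85 > ρ²=38 → inactive
o2: d²=34 ≤ ρ²=38; F_rep = 11·(5,-3)/34² = (0.0476,-0.0285)
F = F_att + ΣF_rep = (-13.4524,8.9715)
p' = p + 1/8·F = (9.3184,0.1214)

Fx=-13.4524 Fy=8.9715 x'=9.3184 y'=0.1214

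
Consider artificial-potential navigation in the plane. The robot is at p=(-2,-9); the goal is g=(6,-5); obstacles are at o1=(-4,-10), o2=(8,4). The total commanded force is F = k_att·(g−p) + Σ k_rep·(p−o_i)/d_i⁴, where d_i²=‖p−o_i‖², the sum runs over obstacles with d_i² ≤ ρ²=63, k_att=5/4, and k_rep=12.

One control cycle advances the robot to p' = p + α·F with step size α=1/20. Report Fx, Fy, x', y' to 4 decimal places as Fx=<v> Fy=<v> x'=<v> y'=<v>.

F_att = 5/4·(g−p) = 5/4·(8,4) = (10.0000,5.0000)
o1: d²=5 ≤ ρ²=63; F_rep = 12·(2,1)/5² = (0.9600,0.4800)
o2: d²=269 > ρ²=63 → inactive
F = F_att + ΣF_rep = (10.9600,5.4800)
p' = p + 1/20·F = (-1.4520,-8.7260)

Fx=10.9600 Fy=5.4800 x'=-1.4520 y'=-8.7260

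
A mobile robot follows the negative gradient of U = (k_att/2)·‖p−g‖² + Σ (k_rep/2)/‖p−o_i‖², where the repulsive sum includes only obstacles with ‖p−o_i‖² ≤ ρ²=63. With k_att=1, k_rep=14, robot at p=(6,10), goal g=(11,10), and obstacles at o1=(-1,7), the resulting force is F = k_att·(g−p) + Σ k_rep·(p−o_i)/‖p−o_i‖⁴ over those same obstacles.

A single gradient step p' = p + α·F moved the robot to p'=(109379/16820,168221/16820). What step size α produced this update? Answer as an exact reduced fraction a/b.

F_att = 1·(g−p) = 1·(5,0) = (5.0000,0.0000)
o1: d²=58 ≤ ρ²=63; F_rep = 14·(7,3)/58² = (0.0291,0.0125)
F = F_att + ΣF_rep = (5.0291,0.0125)
Δp = p'−p = (0.5029,0.0012); α = Δx/Fx = (8459/16820) / (8459/1682) = 1/10
check: Δy/Fy = (21/16820) / (21/1682) = 1/10 ✓

α = 1/10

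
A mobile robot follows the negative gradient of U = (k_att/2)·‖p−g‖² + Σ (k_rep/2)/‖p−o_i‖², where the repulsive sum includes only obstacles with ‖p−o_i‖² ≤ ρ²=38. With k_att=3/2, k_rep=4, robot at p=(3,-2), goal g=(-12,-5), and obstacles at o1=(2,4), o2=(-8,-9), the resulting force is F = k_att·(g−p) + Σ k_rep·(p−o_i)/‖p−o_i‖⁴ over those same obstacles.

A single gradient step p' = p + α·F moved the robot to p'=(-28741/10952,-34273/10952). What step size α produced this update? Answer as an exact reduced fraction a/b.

F_att = 3/2·(g−p) = 3/2·(-15,-3) = (-22.5000,-4.5000)
o1: d²=37 ≤ ρ²=38; F_rep = 4·(1,-6)/37² = (0.0029,-0.0175)
o2: d²=170 > ρ²=38 → inactive
F = F_att + ΣF_rep = (-22.4971,-4.5175)
Δp = p'−p = (-5.6243,-1.1294); α = Δx/Fx = (-61597/10952) / (-61597/2738) = 1/4
check: Δy/Fy = (-12369/10952) / (-12369/2738) = 1/4 ✓

α = 1/4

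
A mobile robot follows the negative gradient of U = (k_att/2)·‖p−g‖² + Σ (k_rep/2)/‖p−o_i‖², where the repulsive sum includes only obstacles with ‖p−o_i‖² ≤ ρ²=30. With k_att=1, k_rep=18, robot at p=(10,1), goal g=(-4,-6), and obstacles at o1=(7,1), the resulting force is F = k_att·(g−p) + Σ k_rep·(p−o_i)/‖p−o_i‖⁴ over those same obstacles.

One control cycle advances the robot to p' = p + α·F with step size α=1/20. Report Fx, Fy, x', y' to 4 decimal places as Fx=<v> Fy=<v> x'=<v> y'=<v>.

Fx=-13.3333 Fy=-7.0000 x'=9.3333 y'=0.6500

F_att = 1·(g−p) = 1·(-14,-7) = (-14.0000,-7.0000)
o1: d²=9 ≤ ρ²=30; F_rep = 18·(3,0)/9² = (0.6667,0.0000)
F = F_att + ΣF_rep = (-13.3333,-7.0000)
p' = p + 1/20·F = (9.3333,0.6500)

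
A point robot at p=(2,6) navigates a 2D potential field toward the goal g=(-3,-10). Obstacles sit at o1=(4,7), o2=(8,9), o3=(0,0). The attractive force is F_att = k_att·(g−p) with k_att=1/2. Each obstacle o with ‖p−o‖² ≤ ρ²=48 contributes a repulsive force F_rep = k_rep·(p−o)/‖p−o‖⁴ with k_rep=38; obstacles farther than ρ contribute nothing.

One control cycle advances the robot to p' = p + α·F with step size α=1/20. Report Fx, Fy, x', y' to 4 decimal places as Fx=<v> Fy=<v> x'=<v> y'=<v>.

Fx=-5.6051 Fy=-9.4338 x'=1.7197 y'=5.5283

F_att = 1/2·(g−p) = 1/2·(-5,-16) = (-2.5000,-8.0000)
o1: d²=5 ≤ ρ²=48; F_rep = 38·(-2,-1)/5² = (-3.0400,-1.5200)
o2: d²=45 ≤ ρ²=48; F_rep = 38·(-6,-3)/45² = (-0.1126,-0.0563)
o3: d²=40 ≤ ρ²=48; F_rep = 38·(2,6)/40² = (0.0475,0.1425)
F = F_att + ΣF_rep = (-5.6051,-9.4338)
p' = p + 1/20·F = (1.7197,5.5283)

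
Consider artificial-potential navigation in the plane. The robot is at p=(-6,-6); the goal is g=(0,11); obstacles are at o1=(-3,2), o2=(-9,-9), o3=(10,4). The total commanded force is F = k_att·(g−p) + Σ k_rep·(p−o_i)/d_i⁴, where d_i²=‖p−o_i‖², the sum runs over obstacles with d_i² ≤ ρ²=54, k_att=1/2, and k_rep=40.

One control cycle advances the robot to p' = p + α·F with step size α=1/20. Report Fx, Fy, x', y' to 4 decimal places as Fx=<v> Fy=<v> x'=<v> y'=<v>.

F_att = 1/2·(g−p) = 1/2·(6,17) = (3.0000,8.5000)
o1: d²=73 > ρ²=54 → inactive
o2: d²=18 ≤ ρ²=54; F_rep = 40·(3,3)/18² = (0.3704,0.3704)
o3: d²=356 > ρ²=54 → inactive
F = F_att + ΣF_rep = (3.3704,8.8704)
p' = p + 1/20·F = (-5.8315,-5.5565)

Fx=3.3704 Fy=8.8704 x'=-5.8315 y'=-5.5565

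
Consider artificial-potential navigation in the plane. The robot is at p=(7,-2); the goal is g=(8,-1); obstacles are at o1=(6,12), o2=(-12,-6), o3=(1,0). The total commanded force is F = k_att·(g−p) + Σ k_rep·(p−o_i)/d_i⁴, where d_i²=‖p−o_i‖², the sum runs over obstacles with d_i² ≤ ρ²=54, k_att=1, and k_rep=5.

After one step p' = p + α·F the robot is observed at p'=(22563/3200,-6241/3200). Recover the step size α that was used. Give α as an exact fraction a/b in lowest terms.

α = 1/20

F_att = 1·(g−p) = 1·(1,1) = (1.0000,1.0000)
o1: d²=197 > ρ²=54 → inactive
o2: d²=377 > ρ²=54 → inactive
o3: d²=40 ≤ ρ²=54; F_rep = 5·(6,-2)/40² = (0.0187,-0.0063)
F = F_att + ΣF_rep = (1.0188,0.9938)
Δp = p'−p = (0.0509,0.0497); α = Δx/Fx = (163/3200) / (163/160) = 1/20
check: Δy/Fy = (159/3200) / (159/160) = 1/20 ✓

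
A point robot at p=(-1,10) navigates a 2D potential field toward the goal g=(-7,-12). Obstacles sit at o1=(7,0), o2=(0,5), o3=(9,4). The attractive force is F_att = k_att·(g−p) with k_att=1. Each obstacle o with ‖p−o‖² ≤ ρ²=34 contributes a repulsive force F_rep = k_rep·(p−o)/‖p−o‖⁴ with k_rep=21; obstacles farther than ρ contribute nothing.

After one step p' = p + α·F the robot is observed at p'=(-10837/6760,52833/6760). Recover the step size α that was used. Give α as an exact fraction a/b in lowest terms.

α = 1/10

F_att = 1·(g−p) = 1·(-6,-22) = (-6.0000,-22.0000)
o1: d²=164 > ρ²=34 → inactive
o2: d²=26 ≤ ρ²=34; F_rep = 21·(-1,5)/26² = (-0.0311,0.1553)
o3: d²=136 > ρ²=34 → inactive
F = F_att + ΣF_rep = (-6.0311,-21.8447)
Δp = p'−p = (-0.6031,-2.1845); α = Δx/Fx = (-4077/6760) / (-4077/676) = 1/10
check: Δy/Fy = (-14767/6760) / (-14767/676) = 1/10 ✓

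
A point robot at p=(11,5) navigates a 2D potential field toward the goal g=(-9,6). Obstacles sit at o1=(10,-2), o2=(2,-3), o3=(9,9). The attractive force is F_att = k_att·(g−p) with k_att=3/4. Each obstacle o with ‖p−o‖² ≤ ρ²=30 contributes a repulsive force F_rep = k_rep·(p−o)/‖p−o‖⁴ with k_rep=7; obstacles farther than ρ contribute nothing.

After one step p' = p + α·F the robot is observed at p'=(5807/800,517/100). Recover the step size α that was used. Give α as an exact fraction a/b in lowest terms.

F_att = 3/4·(g−p) = 3/4·(-20,1) = (-15.0000,0.7500)
o1: d²=50 > ρ²=30 → inactive
o2: d²=145 > ρ²=30 → inactive
o3: d²=20 ≤ ρ²=30; F_rep = 7·(2,-4)/20² = (0.0350,-0.0700)
F = F_att + ΣF_rep = (-14.9650,0.6800)
Δp = p'−p = (-3.7412,0.1700); α = Δx/Fx = (-2993/800) / (-2993/200) = 1/4
check: Δy/Fy = (17/100) / (17/25) = 1/4 ✓

α = 1/4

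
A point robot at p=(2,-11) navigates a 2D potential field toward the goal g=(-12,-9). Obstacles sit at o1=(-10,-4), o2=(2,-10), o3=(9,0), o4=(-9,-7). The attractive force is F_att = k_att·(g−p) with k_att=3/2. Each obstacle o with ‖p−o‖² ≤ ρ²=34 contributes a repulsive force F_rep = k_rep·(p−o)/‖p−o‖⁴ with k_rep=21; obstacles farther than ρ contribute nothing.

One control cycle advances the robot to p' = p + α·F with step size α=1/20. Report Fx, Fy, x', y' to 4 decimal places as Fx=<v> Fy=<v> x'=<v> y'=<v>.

F_att = 3/2·(g−p) = 3/2·(-14,2) = (-21.0000,3.0000)
o1: d²=193 > ρ²=34 → inactive
o2: d²=1 ≤ ρ²=34; F_rep = 21·(0,-1)/1² = (0.0000,-21.0000)
o3: d²=170 > ρ²=34 → inactive
o4: d²=137 > ρ²=34 → inactive
F = F_att + ΣF_rep = (-21.0000,-18.0000)
p' = p + 1/20·F = (0.9500,-11.9000)

Fx=-21.0000 Fy=-18.0000 x'=0.9500 y'=-11.9000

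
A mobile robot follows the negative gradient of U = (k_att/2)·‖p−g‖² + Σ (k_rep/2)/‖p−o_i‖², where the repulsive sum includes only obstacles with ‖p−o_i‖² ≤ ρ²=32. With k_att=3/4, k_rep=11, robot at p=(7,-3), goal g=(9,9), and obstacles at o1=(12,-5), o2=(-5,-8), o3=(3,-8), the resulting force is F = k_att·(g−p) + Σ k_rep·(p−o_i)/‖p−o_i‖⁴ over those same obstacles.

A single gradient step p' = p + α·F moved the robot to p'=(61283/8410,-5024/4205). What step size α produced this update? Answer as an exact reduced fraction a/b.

F_att = 3/4·(g−p) = 3/4·(2,12) = (1.5000,9.0000)
o1: d²=29 ≤ ρ²=32; F_rep = 11·(-5,2)/29² = (-0.0654,0.0262)
o2: d²=169 > ρ²=32 → inactive
o3: d²=41 > ρ²=32 → inactive
F = F_att + ΣF_rep = (1.4346,9.0262)
Δp = p'−p = (0.2869,1.8052); α = Δx/Fx = (2413/8410) / (2413/1682) = 1/5
check: Δy/Fy = (7591/4205) / (7591/841) = 1/5 ✓

α = 1/5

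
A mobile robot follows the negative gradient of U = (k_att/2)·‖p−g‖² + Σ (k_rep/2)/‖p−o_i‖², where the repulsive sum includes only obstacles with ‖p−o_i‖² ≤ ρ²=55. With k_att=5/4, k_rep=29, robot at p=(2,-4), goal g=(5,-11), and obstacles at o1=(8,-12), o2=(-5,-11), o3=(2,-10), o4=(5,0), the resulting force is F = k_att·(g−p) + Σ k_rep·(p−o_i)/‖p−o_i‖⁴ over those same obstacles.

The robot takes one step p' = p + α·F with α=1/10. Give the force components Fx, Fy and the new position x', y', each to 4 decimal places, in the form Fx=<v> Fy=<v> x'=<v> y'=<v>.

Fx=3.6108 Fy=-8.8013 x'=2.3611 y'=-4.8801

F_att = 5/4·(g−p) = 5/4·(3,-7) = (3.7500,-8.7500)
o1: d²=100 > ρ²=55 → inactive
o2: d²=98 > ρ²=55 → inactive
o3: d²=36 ≤ ρ²=55; F_rep = 29·(0,6)/36² = (0.0000,0.1343)
o4: d²=25 ≤ ρ²=55; F_rep = 29·(-3,-4)/25² = (-0.1392,-0.1856)
F = F_att + ΣF_rep = (3.6108,-8.8013)
p' = p + 1/10·F = (2.3611,-4.8801)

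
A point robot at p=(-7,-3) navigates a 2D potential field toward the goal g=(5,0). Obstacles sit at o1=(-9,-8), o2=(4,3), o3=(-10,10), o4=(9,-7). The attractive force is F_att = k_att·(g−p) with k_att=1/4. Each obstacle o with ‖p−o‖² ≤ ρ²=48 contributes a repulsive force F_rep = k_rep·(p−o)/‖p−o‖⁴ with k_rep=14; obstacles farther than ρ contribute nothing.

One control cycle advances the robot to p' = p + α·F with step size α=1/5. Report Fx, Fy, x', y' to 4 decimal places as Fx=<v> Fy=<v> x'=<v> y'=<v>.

F_att = 1/4·(g−p) = 1/4·(12,3) = (3.0000,0.7500)
o1: d²=29 ≤ ρ²=48; F_rep = 14·(2,5)/29² = (0.0333,0.0832)
o2: d²=157 > ρ²=48 → inactive
o3: d²=178 > ρ²=48 → inactive
o4: d²=272 > ρ²=48 → inactive
F = F_att + ΣF_rep = (3.0333,0.8332)
p' = p + 1/5·F = (-6.3933,-2.8334)

Fx=3.0333 Fy=0.8332 x'=-6.3933 y'=-2.8334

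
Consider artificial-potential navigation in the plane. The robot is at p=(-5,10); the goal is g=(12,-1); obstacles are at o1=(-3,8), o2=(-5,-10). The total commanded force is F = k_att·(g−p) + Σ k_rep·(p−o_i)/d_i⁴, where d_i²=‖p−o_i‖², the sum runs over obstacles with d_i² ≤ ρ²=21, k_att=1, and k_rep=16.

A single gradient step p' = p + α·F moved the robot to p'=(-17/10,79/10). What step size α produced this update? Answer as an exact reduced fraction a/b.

α = 1/5

F_att = 1·(g−p) = 1·(17,-11) = (17.0000,-11.0000)
o1: d²=8 ≤ ρ²=21; F_rep = 16·(-2,2)/8² = (-0.5000,0.5000)
o2: d²=400 > ρ²=21 → inactive
F = F_att + ΣF_rep = (16.5000,-10.5000)
Δp = p'−p = (3.3000,-2.1000); α = Δx/Fx = (33/10) / (33/2) = 1/5
check: Δy/Fy = (-21/10) / (-21/2) = 1/5 ✓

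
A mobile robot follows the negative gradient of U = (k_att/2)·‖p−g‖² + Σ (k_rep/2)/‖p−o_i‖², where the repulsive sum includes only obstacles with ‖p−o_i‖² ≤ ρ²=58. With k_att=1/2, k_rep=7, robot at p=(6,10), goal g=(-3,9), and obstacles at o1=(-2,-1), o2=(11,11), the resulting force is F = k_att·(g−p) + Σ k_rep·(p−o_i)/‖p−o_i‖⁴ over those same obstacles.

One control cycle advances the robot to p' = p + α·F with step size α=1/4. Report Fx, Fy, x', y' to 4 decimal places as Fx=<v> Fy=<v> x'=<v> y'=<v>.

Fx=-4.5518 Fy=-0.5104 x'=4.8621 y'=9.8724

F_att = 1/2·(g−p) = 1/2·(-9,-1) = (-4.5000,-0.5000)
o1: d²=185 > ρ²=58 → inactive
o2: d²=26 ≤ ρ²=58; F_rep = 7·(-5,-1)/26² = (-0.0518,-0.0104)
F = F_att + ΣF_rep = (-4.5518,-0.5104)
p' = p + 1/4·F = (4.8621,9.8724)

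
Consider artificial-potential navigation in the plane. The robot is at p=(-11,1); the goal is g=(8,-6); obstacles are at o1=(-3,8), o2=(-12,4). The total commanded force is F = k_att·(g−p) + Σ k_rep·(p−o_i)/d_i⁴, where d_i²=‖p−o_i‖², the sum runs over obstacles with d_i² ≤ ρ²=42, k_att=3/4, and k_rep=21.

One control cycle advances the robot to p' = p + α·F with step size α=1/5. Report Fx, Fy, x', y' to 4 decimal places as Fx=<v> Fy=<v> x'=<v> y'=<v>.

Fx=14.4600 Fy=-5.8800 x'=-8.1080 y'=-0.1760

F_att = 3/4·(g−p) = 3/4·(19,-7) = (14.2500,-5.2500)
o1: d²=113 > ρ²=42 → inactive
o2: d²=10 ≤ ρ²=42; F_rep = 21·(1,-3)/10² = (0.2100,-0.6300)
F = F_att + ΣF_rep = (14.4600,-5.8800)
p' = p + 1/5·F = (-8.1080,-0.1760)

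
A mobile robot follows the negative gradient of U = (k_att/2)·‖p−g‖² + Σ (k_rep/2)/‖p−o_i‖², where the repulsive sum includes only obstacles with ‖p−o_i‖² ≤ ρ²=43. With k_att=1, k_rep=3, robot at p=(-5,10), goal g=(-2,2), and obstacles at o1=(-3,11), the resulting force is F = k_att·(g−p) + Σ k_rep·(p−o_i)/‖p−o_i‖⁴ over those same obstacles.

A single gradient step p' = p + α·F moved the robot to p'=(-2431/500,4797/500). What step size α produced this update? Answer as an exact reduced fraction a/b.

α = 1/20

F_att = 1·(g−p) = 1·(3,-8) = (3.0000,-8.0000)
o1: d²=5 ≤ ρ²=43; F_rep = 3·(-2,-1)/5² = (-0.2400,-0.1200)
F = F_att + ΣF_rep = (2.7600,-8.1200)
Δp = p'−p = (0.1380,-0.4060); α = Δx/Fx = (69/500) / (69/25) = 1/20
check: Δy/Fy = (-203/500) / (-203/25) = 1/20 ✓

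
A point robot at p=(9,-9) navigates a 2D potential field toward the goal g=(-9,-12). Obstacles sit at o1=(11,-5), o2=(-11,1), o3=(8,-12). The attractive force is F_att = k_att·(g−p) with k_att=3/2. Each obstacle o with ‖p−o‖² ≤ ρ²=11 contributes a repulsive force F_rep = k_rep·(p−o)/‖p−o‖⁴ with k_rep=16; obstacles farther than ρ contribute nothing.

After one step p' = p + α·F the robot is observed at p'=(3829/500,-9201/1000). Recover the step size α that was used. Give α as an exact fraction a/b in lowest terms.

F_att = 3/2·(g−p) = 3/2·(-18,-3) = (-27.0000,-4.5000)
o1: d²=20 > ρ²=11 → inactive
o2: d²=500 > ρ²=11 → inactive
o3: d²=10 ≤ ρ²=11; F_rep = 16·(1,3)/10² = (0.1600,0.4800)
F = F_att + ΣF_rep = (-26.8400,-4.0200)
Δp = p'−p = (-1.3420,-0.2010); α = Δx/Fx = (-671/500) / (-671/25) = 1/20
check: Δy/Fy = (-201/1000) / (-201/50) = 1/20 ✓

α = 1/20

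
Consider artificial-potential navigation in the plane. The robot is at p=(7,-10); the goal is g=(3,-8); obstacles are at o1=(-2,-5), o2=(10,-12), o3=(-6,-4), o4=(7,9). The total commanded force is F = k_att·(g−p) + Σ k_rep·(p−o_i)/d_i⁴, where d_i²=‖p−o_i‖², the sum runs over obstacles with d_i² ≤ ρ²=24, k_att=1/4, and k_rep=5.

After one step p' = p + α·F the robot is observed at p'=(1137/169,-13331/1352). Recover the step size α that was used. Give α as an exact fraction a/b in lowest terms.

F_att = 1/4·(g−p) = 1/4·(-4,2) = (-1.0000,0.5000)
o1: d²=106 > ρ²=24 → inactive
o2: d²=13 ≤ ρ²=24; F_rep = 5·(-3,2)/13² = (-0.0888,0.0592)
o3: d²=205 > ρ²=24 → inactive
o4: d²=361 > ρ²=24 → inactive
F = F_att + ΣF_rep = (-1.0888,0.5592)
Δp = p'−p = (-0.2722,0.1398); α = Δx/Fx = (-46/169) / (-184/169) = 1/4
check: Δy/Fy = (189/1352) / (189/338) = 1/4 ✓

α = 1/4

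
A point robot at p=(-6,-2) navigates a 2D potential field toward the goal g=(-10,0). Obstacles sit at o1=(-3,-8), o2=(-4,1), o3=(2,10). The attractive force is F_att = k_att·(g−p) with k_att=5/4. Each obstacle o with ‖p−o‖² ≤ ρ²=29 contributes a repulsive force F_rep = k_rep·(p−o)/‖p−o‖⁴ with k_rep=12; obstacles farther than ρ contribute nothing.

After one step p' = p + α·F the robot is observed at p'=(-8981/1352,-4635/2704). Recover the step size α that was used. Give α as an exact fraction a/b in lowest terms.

F_att = 5/4·(g−p) = 5/4·(-4,2) = (-5.0000,2.5000)
o1: d²=45 > ρ²=29 → inactive
o2: d²=13 ≤ ρ²=29; F_rep = 12·(-2,-3)/13² = (-0.1420,-0.2130)
o3: d²=208 > ρ²=29 → inactive
F = F_att + ΣF_rep = (-5.1420,2.2870)
Δp = p'−p = (-0.6428,0.2859); α = Δx/Fx = (-869/1352) / (-869/169) = 1/8
check: Δy/Fy = (773/2704) / (773/338) = 1/8 ✓

α = 1/8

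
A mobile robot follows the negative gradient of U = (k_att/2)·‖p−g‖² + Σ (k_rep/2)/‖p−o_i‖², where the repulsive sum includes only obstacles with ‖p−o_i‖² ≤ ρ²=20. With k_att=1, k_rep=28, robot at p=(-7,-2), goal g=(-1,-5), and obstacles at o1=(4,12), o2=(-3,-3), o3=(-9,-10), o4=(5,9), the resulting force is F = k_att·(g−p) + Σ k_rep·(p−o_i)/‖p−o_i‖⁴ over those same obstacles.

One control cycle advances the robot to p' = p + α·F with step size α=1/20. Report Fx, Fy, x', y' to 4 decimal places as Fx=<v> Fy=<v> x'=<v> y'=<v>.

Fx=5.6125 Fy=-2.9031 x'=-6.7194 y'=-2.1452

F_att = 1·(g−p) = 1·(6,-3) = (6.0000,-3.0000)
o1: d²=317 > ρ²=20 → inactive
o2: d²=17 ≤ ρ²=20; F_rep = 28·(-4,1)/17² = (-0.3875,0.0969)
o3: d²=68 > ρ²=20 → inactive
o4: d²=265 > ρ²=20 → inactive
F = F_att + ΣF_rep = (5.6125,-2.9031)
p' = p + 1/20·F = (-6.7194,-2.1452)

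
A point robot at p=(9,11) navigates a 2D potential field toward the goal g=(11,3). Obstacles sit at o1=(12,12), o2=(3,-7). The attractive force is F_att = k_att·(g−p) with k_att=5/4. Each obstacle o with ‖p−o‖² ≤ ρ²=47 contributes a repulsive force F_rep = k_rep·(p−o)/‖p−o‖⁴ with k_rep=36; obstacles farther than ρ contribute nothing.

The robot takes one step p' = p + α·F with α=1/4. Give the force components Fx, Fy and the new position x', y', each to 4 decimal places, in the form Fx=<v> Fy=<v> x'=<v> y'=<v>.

F_att = 5/4·(g−p) = 5/4·(2,-8) = (2.5000,-10.0000)
o1: d²=10 ≤ ρ²=47; F_rep = 36·(-3,-1)/10² = (-1.0800,-0.3600)
o2: d²=360 > ρ²=47 → inactive
F = F_att + ΣF_rep = (1.4200,-10.3600)
p' = p + 1/4·F = (9.3550,8.4100)

Fx=1.4200 Fy=-10.3600 x'=9.3550 y'=8.4100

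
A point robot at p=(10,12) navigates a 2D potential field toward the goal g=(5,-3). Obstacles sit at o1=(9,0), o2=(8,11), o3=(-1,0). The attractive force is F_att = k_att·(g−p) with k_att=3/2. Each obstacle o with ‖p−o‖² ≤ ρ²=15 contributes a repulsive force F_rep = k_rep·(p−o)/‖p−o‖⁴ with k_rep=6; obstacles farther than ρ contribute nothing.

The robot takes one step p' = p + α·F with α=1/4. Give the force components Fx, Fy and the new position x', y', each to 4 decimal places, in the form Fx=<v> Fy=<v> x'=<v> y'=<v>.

F_att = 3/2·(g−p) = 3/2·(-5,-15) = (-7.5000,-22.5000)
o1: d²=145 > ρ²=15 → inactive
o2: d²=5 ≤ ρ²=15; F_rep = 6·(2,1)/5² = (0.4800,0.2400)
o3: d²=265 > ρ²=15 → inactive
F = F_att + ΣF_rep = (-7.0200,-22.2600)
p' = p + 1/4·F = (8.2450,6.4350)

Fx=-7.0200 Fy=-22.2600 x'=8.2450 y'=6.4350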